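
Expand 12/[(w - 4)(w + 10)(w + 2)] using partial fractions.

Using cover-up method: α = 1/7, β = 3/28, γ = -1/4
Result: (1/7)/(w - 4) + (3/28)/(w + 10) - (1/4)/(w + 2)


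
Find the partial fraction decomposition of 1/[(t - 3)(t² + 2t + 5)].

Cover-up at t = 3: P = 1/(3² + 2·3 + 5) = 1/20. Then Q = -P = -1/20, R = -P·(2 + 3) = -1/4
Result: (1/20)/(t - 3) - ((1/20)t + 1/4)/(t² + 2t + 5)


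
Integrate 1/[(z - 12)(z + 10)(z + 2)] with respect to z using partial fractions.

Cover-up: A = 1/308, B = 1/176, C = -1/112. Decomposition: (1/308)/(z - 12) + (1/176)/(z + 10) - (1/112)/(z + 2). Integrate each term: (1/308) ln|(z - 12)| + (1/176) ln|(z + 10)| - (1/112) ln|(z + 2)| + C


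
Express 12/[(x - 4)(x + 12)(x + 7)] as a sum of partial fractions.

Using cover-up method: A = 3/44, B = 3/20, C = -12/55
Result: (3/44)/(x - 4) + (3/20)/(x + 12) - (12/55)/(x + 7)


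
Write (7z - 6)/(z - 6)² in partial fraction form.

(7z - 6) = P(z - 6) + Q. At z = 6: Q = 7·6 - 6 = 36. Coeff of z: P = 7
Result: 7/(z - 6) + 36/(z - 6)²


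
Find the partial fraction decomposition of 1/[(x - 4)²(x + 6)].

Cover-up at x=-6: C = 1/(-6 - 4)² = 1/100. Cover-up at x=4: B = 1/(4 + 6) = 1/10. Comparing x² coeff: A = -C = -1/100
Result: (-1/100)/(x - 4) + (1/10)/(x - 4)² + (1/100)/(x + 6)


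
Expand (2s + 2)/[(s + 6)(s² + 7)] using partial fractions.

At s=-6: P = (2·(-6) + 2)/((-6)² + 7) = -10/43. Q = -P = 10/43, R = 2 - (-6)·P = 26/43
Result: (-10/43)/(s + 6) + ((10/43)s + 26/43)/(s² + 7)


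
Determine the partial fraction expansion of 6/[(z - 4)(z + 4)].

6/(z - 4)(z + 4) = A/(z - 4) + B/(z + 4). A = 6/(4 + 4) = 3/4, B = 6/(-4 - 4) = -3/4
Result: (3/4)/(z - 4) - (3/4)/(z + 4)


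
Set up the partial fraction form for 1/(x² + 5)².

Repeated quadratic factor: (Px + Q)/(x² + 5) + (Rx + S)/(x² + 5)²


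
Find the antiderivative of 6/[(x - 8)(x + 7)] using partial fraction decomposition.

Decompose: 6/[(x - 8)(x + 7)] = (2/5)/(x - 8) - (2/5)/(x + 7). Integrate each term: (2/5) ln|(x - 8)| - (2/5) ln|(x + 7)| + C


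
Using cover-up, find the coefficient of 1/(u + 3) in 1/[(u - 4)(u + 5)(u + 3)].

Cover (u + 3), set u=-3: 1/[(-3 - 4)(-3 + 5)] = -1/14


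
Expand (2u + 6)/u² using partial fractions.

(2u + 6) = Pu + Q. At u = 0: Q = 2·0 + 6 = 6. Coeff of u: P = 2
Result: 2/u + 6/u²


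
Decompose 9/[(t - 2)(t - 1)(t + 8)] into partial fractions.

Using cover-up method: α = 9/10, β = -1, γ = 1/10
Result: (9/10)/(t - 2) - 1/(t - 1) + (1/10)/(t + 8)


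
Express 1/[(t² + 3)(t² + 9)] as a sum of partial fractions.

Coefficient matching gives α = γ = 0, β = 1/(9-3) = 1/6, δ = -β = -1/6
Result: (1/6)/(t² + 3) - (1/6)/(t² + 9)


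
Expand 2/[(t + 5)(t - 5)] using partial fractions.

2/(t + 5)(t - 5) = α/(t + 5) + β/(t - 5). α = 2/(-5 - 5) = -1/5, β = 2/(5 + 5) = 1/5
Result: (-1/5)/(t + 5) + (1/5)/(t - 5)


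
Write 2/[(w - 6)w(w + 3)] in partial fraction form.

Using cover-up method: α = 1/27, β = -1/9, γ = 2/27
Result: (1/27)/(w - 6) - (1/9)/w + (2/27)/(w + 3)


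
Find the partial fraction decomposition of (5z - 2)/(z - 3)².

(5z - 2) = α(z - 3) + β. At z = 3: β = 5·3 - 2 = 13. Coeff of z: α = 5
Result: 5/(z - 3) + 13/(z - 3)²


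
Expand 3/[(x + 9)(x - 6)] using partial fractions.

3/(x + 9)(x - 6) = α/(x + 9) + β/(x - 6). α = 3/(-9 - 6) = -1/5, β = 3/(6 + 9) = 1/5
Result: (-1/5)/(x + 9) + (1/5)/(x - 6)


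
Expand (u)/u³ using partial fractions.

(u) = αu² + βu + γ. At u = 0: γ = 1·0 + 0 = 0. Coefficients: α = 0, β = 1
Result: 1/u²


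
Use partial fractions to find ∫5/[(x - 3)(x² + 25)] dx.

Cover-up at x=3: α = 5/(3²+25) = 5/34. Coeff matching: β = -5/34, γ = -15/34. Decomposition: (5/34)/(x - 3) - ((5/34)x + 15/34)/(x² + 25). Integrate: linear → ln, quadratic → (1/2)ln + arctan: (5/34) ln|(x - 3)| - (5/68) ln(x² + 25) - (3/34) arctan(x/5) + C


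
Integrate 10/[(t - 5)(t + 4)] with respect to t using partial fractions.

Decompose: 10/[(t - 5)(t + 4)] = (10/9)/(t - 5) - (10/9)/(t + 4). Integrate each term: (10/9) ln|(t - 5)| - (10/9) ln|(t + 4)| + C


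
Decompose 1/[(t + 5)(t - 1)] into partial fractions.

1/(t + 5)(t - 1) = A/(t + 5) + B/(t - 1). A = 1/(-5 - 1) = -1/6, B = 1/(1 + 5) = 1/6
Result: (-1/6)/(t + 5) + (1/6)/(t - 1)


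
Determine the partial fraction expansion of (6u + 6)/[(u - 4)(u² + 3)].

At u=4: α = (6·4 + 6)/(4² + 3) = 30/19. β = -α = -30/19, γ = 6 - 4·α = -6/19
Result: (30/19)/(u - 4) - ((30/19)u + 6/19)/(u² + 3)


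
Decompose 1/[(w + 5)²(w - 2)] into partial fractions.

Cover-up at w=2: R = 1/(2 + 5)² = 1/49. Cover-up at w=-5: Q = 1/(-5 - 2) = -1/7. Comparing w² coeff: P = -R = -1/49
Result: (-1/49)/(w + 5) - (1/7)/(w + 5)² + (1/49)/(w - 2)


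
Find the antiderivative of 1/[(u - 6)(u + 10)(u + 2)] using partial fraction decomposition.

Cover-up: P = 1/128, Q = 1/128, R = -1/64. Decomposition: (1/128)/(u - 6) + (1/128)/(u + 10) - (1/64)/(u + 2). Integrate each term: (1/128) ln|(u - 6)| + (1/128) ln|(u + 10)| - (1/64) ln|(u + 2)| + C


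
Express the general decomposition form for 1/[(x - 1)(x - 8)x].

Three distinct linear factors: P/(x - 1) + Q/(x - 8) + R/x


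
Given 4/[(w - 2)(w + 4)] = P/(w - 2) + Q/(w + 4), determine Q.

Cover-up at w = -4: Q = 4/(-4 - 2) = -4/6 = -2/3


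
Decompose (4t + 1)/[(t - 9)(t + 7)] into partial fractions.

At t=9: α = (4·9 + 1)/(9 + 7) = 37/16. At t=-7: β = (4·(-7) + 1)/(-7 - 9) = 27/16
Result: (37/16)/(t - 9) + (27/16)/(t + 7)


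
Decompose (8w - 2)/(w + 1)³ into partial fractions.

(8w - 2) = A(w + 1)² + B(w + 1) + C. At w = -1: C = 8·(-1) - 2 = -10. Coefficients: A = 0, B = 8
Result: 8/(w + 1)² - 10/(w + 1)³


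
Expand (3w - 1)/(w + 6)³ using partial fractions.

(3w - 1) = α(w + 6)² + β(w + 6) + γ. At w = -6: γ = 3·(-6) - 1 = -19. Coefficients: α = 0, β = 3
Result: 3/(w + 6)² - 19/(w + 6)³


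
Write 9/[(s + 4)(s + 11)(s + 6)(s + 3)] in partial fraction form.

Using Heaviside cover-up: (-9/14)/(s + 4) - (9/280)/(s + 11) + (3/10)/(s + 6) + (3/8)/(s + 3)


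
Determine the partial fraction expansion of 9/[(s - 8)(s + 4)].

9/(s - 8)(s + 4) = α/(s - 8) + β/(s + 4). α = 9/(8 + 4) = 3/4, β = 9/(-4 - 8) = -3/4
Result: (3/4)/(s - 8) - (3/4)/(s + 4)


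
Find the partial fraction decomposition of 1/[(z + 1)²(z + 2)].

Cover-up at z=-2: C = 1/(-2 + 1)² = 1. Cover-up at z=-1: B = 1/(-1 + 2) = 1. Comparing z² coeff: A = -C = -1
Result: -1/(z + 1) + 1/(z + 1)² + 1/(z + 2)


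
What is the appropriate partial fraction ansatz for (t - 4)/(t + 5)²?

Repeated linear factor: P/(t + 5) + Q/(t + 5)²


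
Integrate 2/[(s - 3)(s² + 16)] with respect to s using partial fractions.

Cover-up at s=3: A = 2/(3²+16) = 2/25. Coeff matching: B = -2/25, C = -6/25. Decomposition: (2/25)/(s - 3) - ((2/25)s + 6/25)/(s² + 16). Integrate: linear → ln, quadratic → (1/2)ln + arctan: (2/25) ln|(s - 3)| - (1/25) ln(s² + 16) - (3/50) arctan(s/4) + C


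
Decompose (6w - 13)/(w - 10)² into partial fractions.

(6w - 13) = A(w - 10) + B. At w = 10: B = 6·10 - 13 = 47. Coeff of w: A = 6
Result: 6/(w - 10) + 47/(w - 10)²


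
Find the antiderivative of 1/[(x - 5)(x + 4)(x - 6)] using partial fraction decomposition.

Cover-up: P = -1/9, Q = 1/90, R = 1/10. Decomposition: (-1/9)/(x - 5) + (1/90)/(x + 4) + (1/10)/(x - 6). Integrate each term: (-1/9) ln|(x - 5)| + (1/90) ln|(x + 4)| + (1/10) ln|(x - 6)| + C


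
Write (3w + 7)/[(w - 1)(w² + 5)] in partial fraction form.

At w=1: P = (3·1 + 7)/(1² + 5) = 5/3. Q = -P = -5/3, R = 3 - 1·P = 4/3
Result: (5/3)/(w - 1) - ((5/3)w - 4/3)/(w² + 5)


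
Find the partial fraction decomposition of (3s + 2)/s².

(3s + 2) = αs + β. At s = 0: β = 3·0 + 2 = 2. Coeff of s: α = 3
Result: 3/s + 2/s²


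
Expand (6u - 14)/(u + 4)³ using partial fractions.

(6u - 14) = α(u + 4)² + β(u + 4) + γ. At u = -4: γ = 6·(-4) - 14 = -38. Coefficients: α = 0, β = 6
Result: 6/(u + 4)² - 38/(u + 4)³


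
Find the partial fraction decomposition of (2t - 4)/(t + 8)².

(2t - 4) = A(t + 8) + B. At t = -8: B = 2·(-8) - 4 = -20. Coeff of t: A = 2
Result: 2/(t + 8) - 20/(t + 8)²


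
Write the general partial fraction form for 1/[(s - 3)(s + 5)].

Distinct linear factors: α/(s - 3) + β/(s + 5)


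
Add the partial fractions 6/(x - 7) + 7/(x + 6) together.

Common denominator (x - 7)(x + 6). Numerator: 6(x + 6) + 7(x - 7) = (6x + 36) + (7x - 49) = 13x - 13
Result: (13x - 13)/[(x - 7)(x + 6)]


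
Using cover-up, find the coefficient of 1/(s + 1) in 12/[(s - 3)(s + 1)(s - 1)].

Cover (s + 1), set s=-1: 12/[(-1 - 3)(-1 - 1)] = 3/2


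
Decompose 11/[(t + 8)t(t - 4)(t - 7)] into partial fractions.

Using Heaviside cover-up: (-11/1440)/(t + 8) + (11/224)/t - (11/144)/(t - 4) + (11/315)/(t - 7)


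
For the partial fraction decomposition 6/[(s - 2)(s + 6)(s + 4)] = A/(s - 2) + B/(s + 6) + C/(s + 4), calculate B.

Cover-up at s = -6: B = 6/[(-6 - 2)(-6 + 4)] = 6/[(-8)(-2)] = 6/16 = 3/8


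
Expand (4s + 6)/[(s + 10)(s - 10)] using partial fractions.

At s=-10: α = (4·(-10) + 6)/(-10 - 10) = 17/10. At s=10: β = (4·10 + 6)/(10 + 10) = 23/10
Result: (17/10)/(s + 10) + (23/10)/(s - 10)


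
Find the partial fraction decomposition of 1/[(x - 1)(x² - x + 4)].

Cover-up at x = 1: A = 1/(1² - 1·1 + 4) = 1/4. Then B = -A = -1/4, C = -A·(-1 + 1) = 0
Result: (1/4)/(x - 1) - ((1/4)x)/(x² - x + 4)


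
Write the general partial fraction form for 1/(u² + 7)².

Repeated quadratic factor: (Pu + Q)/(u² + 7) + (Ru + S)/(u² + 7)²


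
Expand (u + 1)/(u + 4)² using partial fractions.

(u + 1) = α(u + 4) + β. At u = -4: β = 1·(-4) + 1 = -3. Coeff of u: α = 1
Result: 1/(u + 4) - 3/(u + 4)²


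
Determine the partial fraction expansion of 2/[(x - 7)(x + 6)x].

Using cover-up method: α = 2/91, β = 1/39, γ = -1/21
Result: (2/91)/(x - 7) + (1/39)/(x + 6) - (1/21)/x


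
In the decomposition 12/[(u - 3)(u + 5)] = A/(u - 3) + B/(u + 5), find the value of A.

Cover-up at u = 3: A = 12/(3 + 5) = 12/8 = 3/2


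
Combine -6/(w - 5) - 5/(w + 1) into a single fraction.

Common denominator (w - 5)(w + 1). Numerator: -6(w + 1) - 5(w - 5) = (-6w - 6) - (5w - 25) = -11w + 19
Result: (-11w + 19)/[(w - 5)(w + 1)]


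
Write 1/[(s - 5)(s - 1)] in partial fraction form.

1/(s - 5)(s - 1) = A/(s - 5) + B/(s - 1). A = 1/(5 - 1) = 1/4, B = 1/(1 - 5) = -1/4
Result: (1/4)/(s - 5) - (1/4)/(s - 1)


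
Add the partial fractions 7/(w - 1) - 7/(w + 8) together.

Common denominator (w - 1)(w + 8). Numerator: 7(w + 8) - 7(w - 1) = (7w + 56) - (7w - 7) = 63
Result: (63)/[(w - 1)(w + 8)]


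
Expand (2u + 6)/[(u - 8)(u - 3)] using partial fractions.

At u=8: P = (2·8 + 6)/(8 - 3) = 22/5. At u=3: Q = (2·3 + 6)/(3 - 8) = -12/5
Result: (22/5)/(u - 8) - (12/5)/(u - 3)


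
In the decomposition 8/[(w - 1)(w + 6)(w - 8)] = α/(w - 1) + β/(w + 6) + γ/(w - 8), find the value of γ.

Cover-up at w = 8: γ = 8/[(8 - 1)(8 + 6)] = 8/[(7)(14)] = 8/98 = 4/49


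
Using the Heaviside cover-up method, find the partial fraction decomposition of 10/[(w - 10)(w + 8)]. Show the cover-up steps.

Cover (w - 10): set w=10, get α = 10/(10 + 8) = 5/9. Cover (w + 8): set w=-8, get β = 10/(-8 - 10) = -5/9.
Result: (5/9)/(w - 10) - (5/9)/(w + 8)


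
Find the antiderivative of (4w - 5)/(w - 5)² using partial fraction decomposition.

Decompose: α = 4, β = 4·5 - 5 = 15, so (4w - 5)/(w - 5)² = 4/(w - 5) + 15/(w - 5)². Integrate: ∫ α/(w - 5) dw = 4 ln|(w - 5)|; ∫ β/(w - 5)² dw = -15/(w - 5). Sum: 4 ln|(w - 5)| - 15/(w - 5) + C


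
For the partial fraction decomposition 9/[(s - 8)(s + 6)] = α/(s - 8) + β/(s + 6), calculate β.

Cover-up at s = -6: β = 9/(-6 - 8) = -9/14


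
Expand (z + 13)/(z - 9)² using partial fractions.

(z + 13) = A(z - 9) + B. At z = 9: B = 1·9 + 13 = 22. Coeff of z: A = 1
Result: 1/(z - 9) + 22/(z - 9)²


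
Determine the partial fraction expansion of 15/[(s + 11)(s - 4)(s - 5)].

Using cover-up method: A = 1/16, B = -1, C = 15/16
Result: (1/16)/(s + 11) - 1/(s - 4) + (15/16)/(s - 5)


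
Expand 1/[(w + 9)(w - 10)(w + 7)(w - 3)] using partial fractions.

Using Heaviside cover-up: (-1/456)/(w + 9) + (1/2261)/(w - 10) + (1/340)/(w + 7) - (1/840)/(w - 3)


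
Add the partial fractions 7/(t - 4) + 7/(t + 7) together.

Common denominator (t - 4)(t + 7). Numerator: 7(t + 7) + 7(t - 4) = (7t + 49) + (7t - 28) = 14t + 21
Result: (14t + 21)/[(t - 4)(t + 7)]


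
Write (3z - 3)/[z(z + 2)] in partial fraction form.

At z=0: α = (3·0 - 3)/(0 + 2) = -3/2. At z=-2: β = (3·(-2) - 3)/(-2 - 0) = 9/2
Result: (-3/2)/z + (9/2)/(z + 2)


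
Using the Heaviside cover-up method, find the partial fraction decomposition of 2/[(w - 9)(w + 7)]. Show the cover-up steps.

Cover (w - 9): set w=9, get α = 2/(9 + 7) = 1/8. Cover (w + 7): set w=-7, get β = 2/(-7 - 9) = -1/8.
Result: (1/8)/(w - 9) - (1/8)/(w + 7)


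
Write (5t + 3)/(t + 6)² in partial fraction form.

(5t + 3) = α(t + 6) + β. At t = -6: β = 5·(-6) + 3 = -27. Coeff of t: α = 5
Result: 5/(t + 6) - 27/(t + 6)²


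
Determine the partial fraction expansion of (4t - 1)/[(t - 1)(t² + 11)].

At t=1: P = (4·1 - 1)/(1² + 11) = 1/4. Q = -P = -1/4, R = 4 - 1·P = 15/4
Result: (1/4)/(t - 1) - ((1/4)t - 15/4)/(t² + 11)


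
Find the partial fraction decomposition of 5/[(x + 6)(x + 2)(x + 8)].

Using cover-up method: P = -5/8, Q = 5/24, R = 5/12
Result: (-5/8)/(x + 6) + (5/24)/(x + 2) + (5/12)/(x + 8)


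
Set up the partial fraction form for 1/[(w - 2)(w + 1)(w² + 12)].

Two linear + quadratic: α/(w - 2) + β/(w + 1) + (γw + δ)/(w² + 12)


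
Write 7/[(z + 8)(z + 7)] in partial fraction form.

7/(z + 8)(z + 7) = α/(z + 8) + β/(z + 7). α = 7/(-8 + 7) = -7, β = 7/(-7 + 8) = 7
Result: -7/(z + 8) + 7/(z + 7)


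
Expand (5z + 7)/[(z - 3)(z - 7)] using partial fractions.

At z=3: α = (5·3 + 7)/(3 - 7) = -11/2. At z=7: β = (5·7 + 7)/(7 - 3) = 21/2
Result: (-11/2)/(z - 3) + (21/2)/(z - 7)


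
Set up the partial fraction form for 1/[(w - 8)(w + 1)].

Distinct linear factors: α/(w - 8) + β/(w + 1)


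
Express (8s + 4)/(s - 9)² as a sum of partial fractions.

(8s + 4) = A(s - 9) + B. At s = 9: B = 8·9 + 4 = 76. Coeff of s: A = 8
Result: 8/(s - 9) + 76/(s - 9)²


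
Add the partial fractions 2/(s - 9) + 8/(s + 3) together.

Common denominator (s - 9)(s + 3). Numerator: 2(s + 3) + 8(s - 9) = (2s + 6) + (8s - 72) = 10s - 66
Result: (10s - 66)/[(s - 9)(s + 3)]


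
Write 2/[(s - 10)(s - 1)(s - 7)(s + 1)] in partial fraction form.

Using Heaviside cover-up: (2/297)/(s - 10) + (1/54)/(s - 1) - (1/72)/(s - 7) - (1/88)/(s + 1)


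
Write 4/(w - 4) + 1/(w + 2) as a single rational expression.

Common denominator (w - 4)(w + 2). Numerator: 4(w + 2) + 1(w - 4) = (4w + 8) + (w - 4) = 5w + 4
Result: (5w + 4)/[(w - 4)(w + 2)]


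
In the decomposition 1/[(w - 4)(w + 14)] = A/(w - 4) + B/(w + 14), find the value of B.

Cover-up at w = -14: B = 1/(-14 - 4) = -1/18


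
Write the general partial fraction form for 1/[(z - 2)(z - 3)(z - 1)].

Three distinct linear factors: P/(z - 2) + Q/(z - 3) + R/(z - 1)


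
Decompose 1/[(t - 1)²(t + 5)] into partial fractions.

Cover-up at t=-5: γ = 1/(-5 - 1)² = 1/36. Cover-up at t=1: β = 1/(1 + 5) = 1/6. Comparing t² coeff: α = -γ = -1/36
Result: (-1/36)/(t - 1) + (1/6)/(t - 1)² + (1/36)/(t + 5)


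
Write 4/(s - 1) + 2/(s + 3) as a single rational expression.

Common denominator (s - 1)(s + 3). Numerator: 4(s + 3) + 2(s - 1) = (4s + 12) + (2s - 2) = 6s + 10
Result: (6s + 10)/[(s - 1)(s + 3)]


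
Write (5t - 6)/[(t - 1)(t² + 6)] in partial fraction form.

At t=1: α = (5·1 - 6)/(1² + 6) = -1/7. β = -α = 1/7, γ = 5 - 1·α = 36/7
Result: (-1/7)/(t - 1) + ((1/7)t + 36/7)/(t² + 6)


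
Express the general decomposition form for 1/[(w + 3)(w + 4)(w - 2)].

Three distinct linear factors: A/(w + 3) + B/(w + 4) + C/(w - 2)


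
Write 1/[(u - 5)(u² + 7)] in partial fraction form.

Cover-up at u = 5: α = 1/(5² + 7) = 1/32. Then β = -α = -1/32, γ = -α·(0 + 5) = -5/32
Result: (1/32)/(u - 5) - ((1/32)u + 5/32)/(u² + 7)


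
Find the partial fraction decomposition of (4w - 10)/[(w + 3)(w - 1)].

At w=-3: P = (4·(-3) - 10)/(-3 - 1) = 11/2. At w=1: Q = (4·1 - 10)/(1 + 3) = -3/2
Result: (11/2)/(w + 3) - (3/2)/(w - 1)


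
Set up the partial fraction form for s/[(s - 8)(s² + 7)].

Linear + irreducible quadratic: A/(s - 8) + (Bs + C)/(s² + 7)


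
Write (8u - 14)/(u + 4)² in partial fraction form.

(8u - 14) = α(u + 4) + β. At u = -4: β = 8·(-4) - 14 = -46. Coeff of u: α = 8
Result: 8/(u + 4) - 46/(u + 4)²


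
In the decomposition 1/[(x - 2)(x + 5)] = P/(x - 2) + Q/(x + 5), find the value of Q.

Cover-up at x = -5: Q = 1/(-5 - 2) = -1/7


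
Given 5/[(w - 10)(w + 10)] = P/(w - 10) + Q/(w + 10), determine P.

Cover-up at w = 10: P = 5/(10 + 10) = 5/20 = 1/4


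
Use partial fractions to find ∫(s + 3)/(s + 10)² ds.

Decompose: A = 1, B = 1·(-10) + 3 = -7, so (s + 3)/(s + 10)² = 1/(s + 10) - 7/(s + 10)². Integrate: ∫ A/(s + 10) ds = ln|(s + 10)|; ∫ B/(s + 10)² ds = 7/(s + 10). Sum: ln|(s + 10)| + 7/(s + 10) + C


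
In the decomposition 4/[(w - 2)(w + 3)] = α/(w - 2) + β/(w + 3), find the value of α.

Cover-up at w = 2: α = 4/(2 + 3) = 4/5


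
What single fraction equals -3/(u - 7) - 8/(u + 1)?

Common denominator (u - 7)(u + 1). Numerator: -3(u + 1) - 8(u - 7) = (-3u - 3) - (8u - 56) = -11u + 53
Result: (-11u + 53)/[(u - 7)(u + 1)]


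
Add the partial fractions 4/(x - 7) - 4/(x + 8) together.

Common denominator (x - 7)(x + 8). Numerator: 4(x + 8) - 4(x - 7) = (4x + 32) - (4x - 28) = 60
Result: (60)/[(x - 7)(x + 8)]


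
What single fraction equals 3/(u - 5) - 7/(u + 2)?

Common denominator (u - 5)(u + 2). Numerator: 3(u + 2) - 7(u - 5) = (3u + 6) - (7u - 35) = -4u + 41
Result: (-4u + 41)/[(u - 5)(u + 2)]


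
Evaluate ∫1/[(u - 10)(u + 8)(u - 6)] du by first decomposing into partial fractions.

Cover-up: P = 1/72, Q = 1/252, R = -1/56. Decomposition: (1/72)/(u - 10) + (1/252)/(u + 8) - (1/56)/(u - 6). Integrate each term: (1/72) ln|(u - 10)| + (1/252) ln|(u + 8)| - (1/56) ln|(u - 6)| + C


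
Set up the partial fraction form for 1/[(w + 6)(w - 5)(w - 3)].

Three distinct linear factors: P/(w + 6) + Q/(w - 5) + R/(w - 3)


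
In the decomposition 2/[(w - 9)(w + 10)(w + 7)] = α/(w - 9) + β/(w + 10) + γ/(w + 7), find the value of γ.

Cover-up at w = -7: γ = 2/[(-7 - 9)(-7 + 10)] = 2/[(-16)(3)] = -2/48 = -1/24


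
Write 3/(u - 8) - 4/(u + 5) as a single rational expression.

Common denominator (u - 8)(u + 5). Numerator: 3(u + 5) - 4(u - 8) = (3u + 15) - (4u - 32) = -u + 47
Result: (-u + 47)/[(u - 8)(u + 5)]


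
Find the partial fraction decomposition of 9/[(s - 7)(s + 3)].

9/(s - 7)(s + 3) = α/(s - 7) + β/(s + 3). α = 9/(7 + 3) = 9/10, β = 9/(-3 - 7) = -9/10
Result: (9/10)/(s - 7) - (9/10)/(s + 3)


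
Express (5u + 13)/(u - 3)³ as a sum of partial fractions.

(5u + 13) = α(u - 3)² + β(u - 3) + γ. At u = 3: γ = 5·3 + 13 = 28. Coefficients: α = 0, β = 5
Result: 5/(u - 3)² + 28/(u - 3)³


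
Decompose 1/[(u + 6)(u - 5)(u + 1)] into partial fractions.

Using cover-up method: P = 1/55, Q = 1/66, R = -1/30
Result: (1/55)/(u + 6) + (1/66)/(u - 5) - (1/30)/(u + 1)


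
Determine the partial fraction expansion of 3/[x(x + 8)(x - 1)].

Using cover-up method: A = -3/8, B = 1/24, C = 1/3
Result: (-3/8)/x + (1/24)/(x + 8) + (1/3)/(x - 1)


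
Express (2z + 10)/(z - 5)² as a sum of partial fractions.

(2z + 10) = α(z - 5) + β. At z = 5: β = 2·5 + 10 = 20. Coeff of z: α = 2
Result: 2/(z - 5) + 20/(z - 5)²


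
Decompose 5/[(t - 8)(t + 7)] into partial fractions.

5/(t - 8)(t + 7) = α/(t - 8) + β/(t + 7). α = 5/(8 + 7) = 1/3, β = 5/(-7 - 8) = -1/3
Result: (1/3)/(t - 8) - (1/3)/(t + 7)


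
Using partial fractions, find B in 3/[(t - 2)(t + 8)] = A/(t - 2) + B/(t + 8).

Cover-up at t = -8: B = 3/(-8 - 2) = -3/10


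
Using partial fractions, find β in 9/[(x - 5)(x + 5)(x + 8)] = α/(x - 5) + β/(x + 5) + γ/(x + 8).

Cover-up at x = -5: β = 9/[(-5 - 5)(-5 + 8)] = 9/[(-10)(3)] = -9/30 = -3/10


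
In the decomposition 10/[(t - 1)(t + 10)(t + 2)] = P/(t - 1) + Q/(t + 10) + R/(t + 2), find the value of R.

Cover-up at t = -2: R = 10/[(-2 - 1)(-2 + 10)] = 10/[(-3)(8)] = -10/24 = -5/12


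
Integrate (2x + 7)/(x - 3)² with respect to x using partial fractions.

Decompose: A = 2, B = 2·3 + 7 = 13, so (2x + 7)/(x - 3)² = 2/(x - 3) + 13/(x - 3)². Integrate: ∫ A/(x - 3) dx = 2 ln|(x - 3)|; ∫ B/(x - 3)² dx = -13/(x - 3). Sum: 2 ln|(x - 3)| - 13/(x - 3) + C


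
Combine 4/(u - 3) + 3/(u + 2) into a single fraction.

Common denominator (u - 3)(u + 2). Numerator: 4(u + 2) + 3(u - 3) = (4u + 8) + (3u - 9) = 7u - 1
Result: (7u - 1)/[(u - 3)(u + 2)]


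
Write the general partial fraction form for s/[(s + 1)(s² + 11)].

Linear + irreducible quadratic: α/(s + 1) + (βs + γ)/(s² + 11)


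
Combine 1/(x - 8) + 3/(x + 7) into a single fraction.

Common denominator (x - 8)(x + 7). Numerator: 1(x + 7) + 3(x - 8) = (x + 7) + (3x - 24) = 4x - 17
Result: (4x - 17)/[(x - 8)(x + 7)]


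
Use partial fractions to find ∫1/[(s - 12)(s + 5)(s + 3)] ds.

Cover-up: A = 1/255, B = 1/34, C = -1/30. Decomposition: (1/255)/(s - 12) + (1/34)/(s + 5) - (1/30)/(s + 3). Integrate each term: (1/255) ln|(s - 12)| + (1/34) ln|(s + 5)| - (1/30) ln|(s + 3)| + C


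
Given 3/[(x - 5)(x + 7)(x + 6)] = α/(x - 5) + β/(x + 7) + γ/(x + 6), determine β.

Cover-up at x = -7: β = 3/[(-7 - 5)(-7 + 6)] = 3/[(-12)(-1)] = 3/12 = 1/4


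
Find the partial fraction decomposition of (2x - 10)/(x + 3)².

(2x - 10) = α(x + 3) + β. At x = -3: β = 2·(-3) - 10 = -16. Coeff of x: α = 2
Result: 2/(x + 3) - 16/(x + 3)²


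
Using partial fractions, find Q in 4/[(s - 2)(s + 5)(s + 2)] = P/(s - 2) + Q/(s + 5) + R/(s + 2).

Cover-up at s = -5: Q = 4/[(-5 - 2)(-5 + 2)] = 4/[(-7)(-3)] = 4/21


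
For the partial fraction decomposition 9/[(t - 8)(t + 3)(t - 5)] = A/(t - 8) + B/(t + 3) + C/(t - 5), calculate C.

Cover-up at t = 5: C = 9/[(5 - 8)(5 + 3)] = 9/[(-3)(8)] = -9/24 = -3/8


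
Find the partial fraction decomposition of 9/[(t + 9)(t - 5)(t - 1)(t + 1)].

Using Heaviside cover-up: (-9/1120)/(t + 9) + (3/112)/(t - 5) - (9/80)/(t - 1) + (3/32)/(t + 1)


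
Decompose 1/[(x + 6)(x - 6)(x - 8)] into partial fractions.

Using cover-up method: α = 1/168, β = -1/24, γ = 1/28
Result: (1/168)/(x + 6) - (1/24)/(x - 6) + (1/28)/(x - 8)


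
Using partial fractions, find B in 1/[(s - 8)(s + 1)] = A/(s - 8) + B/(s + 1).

Cover-up at s = -1: B = 1/(-1 - 8) = -1/9


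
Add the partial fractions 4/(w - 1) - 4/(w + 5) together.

Common denominator (w - 1)(w + 5). Numerator: 4(w + 5) - 4(w - 1) = (4w + 20) - (4w - 4) = 24
Result: (24)/[(w - 1)(w + 5)]


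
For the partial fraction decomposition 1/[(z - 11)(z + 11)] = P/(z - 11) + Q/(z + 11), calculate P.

Cover-up at z = 11: P = 1/(11 + 11) = 1/22


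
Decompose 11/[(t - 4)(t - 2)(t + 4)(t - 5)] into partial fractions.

Using Heaviside cover-up: (-11/16)/(t - 4) + (11/36)/(t - 2) - (11/432)/(t + 4) + (11/27)/(t - 5)


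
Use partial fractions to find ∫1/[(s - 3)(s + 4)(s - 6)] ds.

Cover-up: α = -1/21, β = 1/70, γ = 1/30. Decomposition: (-1/21)/(s - 3) + (1/70)/(s + 4) + (1/30)/(s - 6). Integrate each term: (-1/21) ln|(s - 3)| + (1/70) ln|(s + 4)| + (1/30) ln|(s - 6)| + C


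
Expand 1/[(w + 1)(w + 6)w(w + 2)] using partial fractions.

Using Heaviside cover-up: (-1/5)/(w + 1) - (1/120)/(w + 6) + (1/12)/w + (1/8)/(w + 2)


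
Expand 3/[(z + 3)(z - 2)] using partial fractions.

3/(z + 3)(z - 2) = P/(z + 3) + Q/(z - 2). P = 3/(-3 - 2) = -3/5, Q = 3/(2 + 3) = 3/5
Result: (-3/5)/(z + 3) + (3/5)/(z - 2)


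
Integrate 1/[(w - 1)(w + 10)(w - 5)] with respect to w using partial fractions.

Cover-up: P = -1/44, Q = 1/165, R = 1/60. Decomposition: (-1/44)/(w - 1) + (1/165)/(w + 10) + (1/60)/(w - 5). Integrate each term: (-1/44) ln|(w - 1)| + (1/165) ln|(w + 10)| + (1/60) ln|(w - 5)| + C


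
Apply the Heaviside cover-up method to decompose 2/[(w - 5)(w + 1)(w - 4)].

Cover (w - 5), w=5: A = 2/[(5 + 1)(5 - 4)] = 1/3. Cover (w + 1), w=-1: B = 2/[(-1 - 5)(-1 - 4)] = 1/15. Cover (w - 4), w=4: C = 2/[(4 - 5)(4 + 1)] = -2/5.
Result: (1/3)/(w - 5) + (1/15)/(w + 1) - (2/5)/(w - 4)


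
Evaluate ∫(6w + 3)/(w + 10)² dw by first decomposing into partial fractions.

Decompose: A = 6, B = 6·(-10) + 3 = -57, so (6w + 3)/(w + 10)² = 6/(w + 10) - 57/(w + 10)². Integrate: ∫ A/(w + 10) dw = 6 ln|(w + 10)|; ∫ B/(w + 10)² dw = 57/(w + 10). Sum: 6 ln|(w + 10)| + 57/(w + 10) + C


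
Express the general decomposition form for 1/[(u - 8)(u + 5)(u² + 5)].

Two linear + quadratic: α/(u - 8) + β/(u + 5) + (γu + δ)/(u² + 5)


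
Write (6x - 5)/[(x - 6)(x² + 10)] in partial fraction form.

At x=6: A = (6·6 - 5)/(6² + 10) = 31/46. B = -A = -31/46, C = 6 - 6·A = 45/23
Result: (31/46)/(x - 6) - ((31/46)x - 45/23)/(x² + 10)


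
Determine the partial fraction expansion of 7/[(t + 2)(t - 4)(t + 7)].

Using cover-up method: A = -7/30, B = 7/66, C = 7/55
Result: (-7/30)/(t + 2) + (7/66)/(t - 4) + (7/55)/(t + 7)


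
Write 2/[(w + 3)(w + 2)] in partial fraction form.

2/(w + 3)(w + 2) = A/(w + 3) + B/(w + 2). A = 2/(-3 + 2) = -2, B = 2/(-2 + 3) = 2
Result: -2/(w + 3) + 2/(w + 2)


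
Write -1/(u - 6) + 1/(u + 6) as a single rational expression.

Common denominator (u - 6)(u + 6). Numerator: -1(u + 6) + 1(u - 6) = (-u - 6) + (u - 6) = -12
Result: (-12)/[(u - 6)(u + 6)]


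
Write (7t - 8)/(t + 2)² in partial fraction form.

(7t - 8) = P(t + 2) + Q. At t = -2: Q = 7·(-2) - 8 = -22. Coeff of t: P = 7
Result: 7/(t + 2) - 22/(t + 2)²


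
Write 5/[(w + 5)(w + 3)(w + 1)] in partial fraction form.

Using cover-up method: A = 5/8, B = -5/4, C = 5/8
Result: (5/8)/(w + 5) - (5/4)/(w + 3) + (5/8)/(w + 1)


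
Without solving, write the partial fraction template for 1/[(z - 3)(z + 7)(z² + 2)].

Two linear + quadratic: P/(z - 3) + Q/(z + 7) + (Rz + S)/(z² + 2)


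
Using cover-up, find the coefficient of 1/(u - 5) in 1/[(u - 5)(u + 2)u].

Cover (u - 5), set u=5: 1/[(5 + 2)(5 - 0)] = 1/35


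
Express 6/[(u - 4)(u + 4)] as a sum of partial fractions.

6/(u - 4)(u + 4) = α/(u - 4) + β/(u + 4). α = 6/(4 + 4) = 3/4, β = 6/(-4 - 4) = -3/4
Result: (3/4)/(u - 4) - (3/4)/(u + 4)


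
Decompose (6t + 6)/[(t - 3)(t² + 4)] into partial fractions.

At t=3: A = (6·3 + 6)/(3² + 4) = 24/13. B = -A = -24/13, C = 6 - 3·A = 6/13
Result: (24/13)/(t - 3) - ((24/13)t - 6/13)/(t² + 4)


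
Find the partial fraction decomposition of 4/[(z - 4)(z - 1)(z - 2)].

Using cover-up method: A = 2/3, B = 4/3, C = -2
Result: (2/3)/(z - 4) + (4/3)/(z - 1) - 2/(z - 2)


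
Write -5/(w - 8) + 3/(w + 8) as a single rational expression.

Common denominator (w - 8)(w + 8). Numerator: -5(w + 8) + 3(w - 8) = (-5w - 40) + (3w - 24) = -2w - 64
Result: (-2w - 64)/[(w - 8)(w + 8)]


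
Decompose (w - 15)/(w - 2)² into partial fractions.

(w - 15) = α(w - 2) + β. At w = 2: β = 1·2 - 15 = -13. Coeff of w: α = 1
Result: 1/(w - 2) - 13/(w - 2)²


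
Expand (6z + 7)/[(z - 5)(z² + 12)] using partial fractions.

At z=5: A = (6·5 + 7)/(5² + 12) = 1. B = -A = -1, C = 6 - 5·A = 1
Result: 1/(z - 5) - (z - 1)/(z² + 12)


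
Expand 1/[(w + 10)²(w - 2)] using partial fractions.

Cover-up at w=2: γ = 1/(2 + 10)² = 1/144. Cover-up at w=-10: β = 1/(-10 - 2) = -1/12. Comparing w² coeff: α = -γ = -1/144
Result: (-1/144)/(w + 10) - (1/12)/(w + 10)² + (1/144)/(w - 2)


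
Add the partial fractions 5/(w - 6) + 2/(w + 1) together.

Common denominator (w - 6)(w + 1). Numerator: 5(w + 1) + 2(w - 6) = (5w + 5) + (2w - 12) = 7w - 7
Result: (7w - 7)/[(w - 6)(w + 1)]


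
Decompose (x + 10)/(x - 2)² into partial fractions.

(x + 10) = P(x - 2) + Q. At x = 2: Q = 1·2 + 10 = 12. Coeff of x: P = 1
Result: 1/(x - 2) + 12/(x - 2)²


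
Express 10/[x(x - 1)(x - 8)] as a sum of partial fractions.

Using cover-up method: P = 5/4, Q = -10/7, R = 5/28
Result: (5/4)/x - (10/7)/(x - 1) + (5/28)/(x - 8)


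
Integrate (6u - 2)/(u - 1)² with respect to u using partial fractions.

Decompose: P = 6, Q = 6·1 - 2 = 4, so (6u - 2)/(u - 1)² = 6/(u - 1) + 4/(u - 1)². Integrate: ∫ P/(u - 1) du = 6 ln|(u - 1)|; ∫ Q/(u - 1)² du = -4/(u - 1). Sum: 6 ln|(u - 1)| - 4/(u - 1) + C


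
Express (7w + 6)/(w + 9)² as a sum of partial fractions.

(7w + 6) = P(w + 9) + Q. At w = -9: Q = 7·(-9) + 6 = -57. Coeff of w: P = 7
Result: 7/(w + 9) - 57/(w + 9)²


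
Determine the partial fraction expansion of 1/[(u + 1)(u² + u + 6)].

Cover-up at u = -1: A = 1/((-1)² + 1·(-1) + 6) = 1/6. Then B = -A = -1/6, C = -A·(1 - 1) = 0
Result: (1/6)/(u + 1) - ((1/6)u)/(u² + u + 6)


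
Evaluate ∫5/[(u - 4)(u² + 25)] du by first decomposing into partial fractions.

Cover-up at u=4: P = 5/(4²+25) = 5/41. Coeff matching: Q = -5/41, R = -20/41. Decomposition: (5/41)/(u - 4) - ((5/41)u + 20/41)/(u² + 25). Integrate: linear → ln, quadratic → (1/2)ln + arctan: (5/41) ln|(u - 4)| - (5/82) ln(u² + 25) - (4/41) arctan(u/5) + C


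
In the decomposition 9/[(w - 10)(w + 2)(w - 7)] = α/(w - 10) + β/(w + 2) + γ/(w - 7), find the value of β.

Cover-up at w = -2: β = 9/[(-2 - 10)(-2 - 7)] = 9/[(-12)(-9)] = 9/108 = 1/12


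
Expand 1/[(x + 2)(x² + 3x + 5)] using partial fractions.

Cover-up at x = -2: A = 1/((-2)² + 3·(-2) + 5) = 1/3. Then B = -A = -1/3, C = -A·(3 - 2) = -1/3
Result: (1/3)/(x + 2) - ((1/3)x + 1/3)/(x² + 3x + 5)


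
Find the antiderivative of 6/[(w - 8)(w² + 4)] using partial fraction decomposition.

Cover-up at w=8: A = 6/(8²+4) = 3/34. Coeff matching: B = -3/34, C = -12/17. Decomposition: (3/34)/(w - 8) - ((3/34)w + 12/17)/(w² + 4). Integrate: linear → ln, quadratic → (1/2)ln + arctan: (3/34) ln|(w - 8)| - (3/68) ln(w² + 4) - (6/17) arctan(w/2) + C


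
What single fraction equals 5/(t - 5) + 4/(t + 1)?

Common denominator (t - 5)(t + 1). Numerator: 5(t + 1) + 4(t - 5) = (5t + 5) + (4t - 20) = 9t - 15
Result: (9t - 15)/[(t - 5)(t + 1)]


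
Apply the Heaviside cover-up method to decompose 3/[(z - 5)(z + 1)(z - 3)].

Cover (z - 5), z=5: A = 3/[(5 + 1)(5 - 3)] = 1/4. Cover (z + 1), z=-1: B = 3/[(-1 - 5)(-1 - 3)] = 1/8. Cover (z - 3), z=3: C = 3/[(3 - 5)(3 + 1)] = -3/8.
Result: (1/4)/(z - 5) + (1/8)/(z + 1) - (3/8)/(z - 3)


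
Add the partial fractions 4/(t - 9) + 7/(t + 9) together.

Common denominator (t - 9)(t + 9). Numerator: 4(t + 9) + 7(t - 9) = (4t + 36) + (7t - 63) = 11t - 27
Result: (11t - 27)/[(t - 9)(t + 9)]


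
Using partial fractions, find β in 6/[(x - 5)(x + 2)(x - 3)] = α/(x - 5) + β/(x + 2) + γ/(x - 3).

Cover-up at x = -2: β = 6/[(-2 - 5)(-2 - 3)] = 6/[(-7)(-5)] = 6/35


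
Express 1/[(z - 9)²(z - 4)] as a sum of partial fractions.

Cover-up at z=4: R = 1/(4 - 9)² = 1/25. Cover-up at z=9: Q = 1/(9 - 4) = 1/5. Comparing z² coeff: P = -R = -1/25
Result: (-1/25)/(z - 9) + (1/5)/(z - 9)² + (1/25)/(z - 4)


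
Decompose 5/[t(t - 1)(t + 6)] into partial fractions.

Using cover-up method: A = -5/6, B = 5/7, C = 5/42
Result: (-5/6)/t + (5/7)/(t - 1) + (5/42)/(t + 6)


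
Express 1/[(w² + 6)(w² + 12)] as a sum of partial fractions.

Coefficient matching gives α = γ = 0, β = 1/(12-6) = 1/6, δ = -β = -1/6
Result: (1/6)/(w² + 6) - (1/6)/(w² + 12)


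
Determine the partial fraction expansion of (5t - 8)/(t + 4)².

(5t - 8) = P(t + 4) + Q. At t = -4: Q = 5·(-4) - 8 = -28. Coeff of t: P = 5
Result: 5/(t + 4) - 28/(t + 4)²


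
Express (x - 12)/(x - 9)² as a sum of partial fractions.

(x - 12) = A(x - 9) + B. At x = 9: B = 1·9 - 12 = -3. Coeff of x: A = 1
Result: 1/(x - 9) - 3/(x - 9)²


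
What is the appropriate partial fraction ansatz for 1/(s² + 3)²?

Repeated quadratic factor: (As + B)/(s² + 3) + (Cs + D)/(s² + 3)²


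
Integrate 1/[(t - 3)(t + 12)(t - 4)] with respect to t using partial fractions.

Cover-up: A = -1/15, B = 1/240, C = 1/16. Decomposition: (-1/15)/(t - 3) + (1/240)/(t + 12) + (1/16)/(t - 4). Integrate each term: (-1/15) ln|(t - 3)| + (1/240) ln|(t + 12)| + (1/16) ln|(t - 4)| + C


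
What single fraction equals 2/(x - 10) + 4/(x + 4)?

Common denominator (x - 10)(x + 4). Numerator: 2(x + 4) + 4(x - 10) = (2x + 8) + (4x - 40) = 6x - 32
Result: (6x - 32)/[(x - 10)(x + 4)]


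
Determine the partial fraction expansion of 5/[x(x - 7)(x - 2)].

Using cover-up method: A = 5/14, B = 1/7, C = -1/2
Result: (5/14)/x + (1/7)/(x - 7) - (1/2)/(x - 2)


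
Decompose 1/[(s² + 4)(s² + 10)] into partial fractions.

Coefficient matching gives α = γ = 0, β = 1/(10-4) = 1/6, δ = -β = -1/6
Result: (1/6)/(s² + 4) - (1/6)/(s² + 10)


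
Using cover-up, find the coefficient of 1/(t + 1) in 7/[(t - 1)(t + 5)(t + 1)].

Cover (t + 1), set t=-1: 7/[(-1 - 1)(-1 + 5)] = -7/8


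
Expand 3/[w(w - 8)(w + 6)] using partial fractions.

Using cover-up method: P = -1/16, Q = 3/112, R = 1/28
Result: (-1/16)/w + (3/112)/(w - 8) + (1/28)/(w + 6)


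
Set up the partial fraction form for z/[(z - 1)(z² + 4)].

Linear + irreducible quadratic: A/(z - 1) + (Bz + C)/(z² + 4)


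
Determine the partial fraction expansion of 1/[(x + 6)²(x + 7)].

Cover-up at x=-7: R = 1/(-7 + 6)² = 1. Cover-up at x=-6: Q = 1/(-6 + 7) = 1. Comparing x² coeff: P = -R = -1
Result: -1/(x + 6) + 1/(x + 6)² + 1/(x + 7)


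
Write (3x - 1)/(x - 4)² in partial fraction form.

(3x - 1) = α(x - 4) + β. At x = 4: β = 3·4 - 1 = 11. Coeff of x: α = 3
Result: 3/(x - 4) + 11/(x - 4)²


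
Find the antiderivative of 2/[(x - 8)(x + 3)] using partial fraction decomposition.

Decompose: 2/[(x - 8)(x + 3)] = (2/11)/(x - 8) - (2/11)/(x + 3). Integrate each term: (2/11) ln|(x - 8)| - (2/11) ln|(x + 3)| + C


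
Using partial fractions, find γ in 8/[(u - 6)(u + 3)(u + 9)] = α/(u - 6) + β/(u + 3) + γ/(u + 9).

Cover-up at u = -9: γ = 8/[(-9 - 6)(-9 + 3)] = 8/[(-15)(-6)] = 8/90 = 4/45


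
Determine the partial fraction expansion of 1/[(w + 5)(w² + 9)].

Cover-up at w = -5: α = 1/((-5)² + 9) = 1/34. Then β = -α = -1/34, γ = -α·(0 - 5) = 5/34
Result: (1/34)/(w + 5) - ((1/34)w - 5/34)/(w² + 9)


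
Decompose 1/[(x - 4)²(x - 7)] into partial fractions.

Cover-up at x=7: C = 1/(7 - 4)² = 1/9. Cover-up at x=4: B = 1/(4 - 7) = -1/3. Comparing x² coeff: A = -C = -1/9
Result: (-1/9)/(x - 4) - (1/3)/(x - 4)² + (1/9)/(x - 7)


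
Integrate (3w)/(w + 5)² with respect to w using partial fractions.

Decompose: A = 3, B = 3·(-5) + 0 = -15, so (3w)/(w + 5)² = 3/(w + 5) - 15/(w + 5)². Integrate: ∫ A/(w + 5) dw = 3 ln|(w + 5)|; ∫ B/(w + 5)² dw = 15/(w + 5). Sum: 3 ln|(w + 5)| + 15/(w + 5) + C


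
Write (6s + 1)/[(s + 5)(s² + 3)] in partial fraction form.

At s=-5: P = (6·(-5) + 1)/((-5)² + 3) = -29/28. Q = -P = 29/28, R = 6 - (-5)·P = 23/28
Result: (-29/28)/(s + 5) + ((29/28)s + 23/28)/(s² + 3)


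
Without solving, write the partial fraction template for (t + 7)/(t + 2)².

Repeated linear factor: A/(t + 2) + B/(t + 2)²


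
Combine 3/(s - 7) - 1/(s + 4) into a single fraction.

Common denominator (s - 7)(s + 4). Numerator: 3(s + 4) - 1(s - 7) = (3s + 12) - (s - 7) = 2s + 19
Result: (2s + 19)/[(s - 7)(s + 4)]


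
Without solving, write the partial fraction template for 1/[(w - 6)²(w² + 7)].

Repeated linear + quadratic: α/(w - 6) + β/(w - 6)² + (γw + δ)/(w² + 7)


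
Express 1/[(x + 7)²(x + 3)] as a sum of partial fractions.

Cover-up at x=-3: R = 1/(-3 + 7)² = 1/16. Cover-up at x=-7: Q = 1/(-7 + 3) = -1/4. Comparing x² coeff: P = -R = -1/16
Result: (-1/16)/(x + 7) - (1/4)/(x + 7)² + (1/16)/(x + 3)


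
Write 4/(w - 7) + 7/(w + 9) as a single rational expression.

Common denominator (w - 7)(w + 9). Numerator: 4(w + 9) + 7(w - 7) = (4w + 36) + (7w - 49) = 11w - 13
Result: (11w - 13)/[(w - 7)(w + 9)]


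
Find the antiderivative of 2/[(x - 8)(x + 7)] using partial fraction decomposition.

Decompose: 2/[(x - 8)(x + 7)] = (2/15)/(x - 8) - (2/15)/(x + 7). Integrate each term: (2/15) ln|(x - 8)| - (2/15) ln|(x + 7)| + C


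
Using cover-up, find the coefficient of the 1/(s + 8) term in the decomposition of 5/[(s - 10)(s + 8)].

Cover (s + 8), set s=-8: 5/((s - 10) at s=-8) = 5/(-18) = -5/18


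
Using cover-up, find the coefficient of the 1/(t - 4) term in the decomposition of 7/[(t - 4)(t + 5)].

Cover (t - 4), set t=4: 7/((t + 5) at t=4) = 7/(9) = 7/9


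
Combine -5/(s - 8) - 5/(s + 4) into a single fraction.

Common denominator (s - 8)(s + 4). Numerator: -5(s + 4) - 5(s - 8) = (-5s - 20) - (5s - 40) = -10s + 20
Result: (-10s + 20)/[(s - 8)(s + 4)]


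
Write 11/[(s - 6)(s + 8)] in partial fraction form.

11/(s - 6)(s + 8) = A/(s - 6) + B/(s + 8). A = 11/(6 + 8) = 11/14, B = 11/(-8 - 6) = -11/14
Result: (11/14)/(s - 6) - (11/14)/(s + 8)


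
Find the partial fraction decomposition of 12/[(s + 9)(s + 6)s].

Using cover-up method: P = 4/9, Q = -2/3, R = 2/9
Result: (4/9)/(s + 9) - (2/3)/(s + 6) + (2/9)/s


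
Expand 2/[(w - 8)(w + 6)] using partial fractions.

2/(w - 8)(w + 6) = P/(w - 8) + Q/(w + 6). P = 2/(8 + 6) = 1/7, Q = 2/(-6 - 8) = -1/7
Result: (1/7)/(w - 8) - (1/7)/(w + 6)


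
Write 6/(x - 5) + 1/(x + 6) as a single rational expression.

Common denominator (x - 5)(x + 6). Numerator: 6(x + 6) + 1(x - 5) = (6x + 36) + (x - 5) = 7x + 31
Result: (7x + 31)/[(x - 5)(x + 6)]


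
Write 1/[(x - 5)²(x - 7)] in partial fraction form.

Cover-up at x=7: C = 1/(7 - 5)² = 1/4. Cover-up at x=5: B = 1/(5 - 7) = -1/2. Comparing x² coeff: A = -C = -1/4
Result: (-1/4)/(x - 5) - (1/2)/(x - 5)² + (1/4)/(x - 7)


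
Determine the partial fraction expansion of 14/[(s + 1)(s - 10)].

14/(s + 1)(s - 10) = P/(s + 1) + Q/(s - 10). P = 14/(-1 - 10) = -14/11, Q = 14/(10 + 1) = 14/11
Result: (-14/11)/(s + 1) + (14/11)/(s - 10)


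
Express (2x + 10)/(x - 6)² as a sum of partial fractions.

(2x + 10) = α(x - 6) + β. At x = 6: β = 2·6 + 10 = 22. Coeff of x: α = 2
Result: 2/(x - 6) + 22/(x - 6)²


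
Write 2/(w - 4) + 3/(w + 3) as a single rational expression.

Common denominator (w - 4)(w + 3). Numerator: 2(w + 3) + 3(w - 4) = (2w + 6) + (3w - 12) = 5w - 6
Result: (5w - 6)/[(w - 4)(w + 3)]


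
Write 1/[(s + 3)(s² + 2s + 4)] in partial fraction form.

Cover-up at s = -3: α = 1/((-3)² + 2·(-3) + 4) = 1/7. Then β = -α = -1/7, γ = -α·(2 - 3) = 1/7
Result: (1/7)/(s + 3) - ((1/7)s - 1/7)/(s² + 2s + 4)


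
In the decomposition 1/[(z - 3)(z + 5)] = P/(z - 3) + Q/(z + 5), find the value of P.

Cover-up at z = 3: P = 1/(3 + 5) = 1/8


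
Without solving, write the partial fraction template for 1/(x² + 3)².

Repeated quadratic factor: (Px + Q)/(x² + 3) + (Rx + S)/(x² + 3)²


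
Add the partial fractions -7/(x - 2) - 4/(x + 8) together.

Common denominator (x - 2)(x + 8). Numerator: -7(x + 8) - 4(x - 2) = (-7x - 56) - (4x - 8) = -11x - 48
Result: (-11x - 48)/[(x - 2)(x + 8)]
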